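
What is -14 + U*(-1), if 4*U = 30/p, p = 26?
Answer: -743/52 ≈ -14.288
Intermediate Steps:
U = 15/52 (U = (30/26)/4 = (30*(1/26))/4 = (¼)*(15/13) = 15/52 ≈ 0.28846)
-14 + U*(-1) = -14 + (15/52)*(-1) = -14 - 15/52 = -743/52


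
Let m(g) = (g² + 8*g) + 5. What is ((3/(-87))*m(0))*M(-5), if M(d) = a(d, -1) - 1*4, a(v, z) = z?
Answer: 25/29 ≈ 0.86207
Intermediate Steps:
M(d) = -5 (M(d) = -1 - 1*4 = -1 - 4 = -5)
m(g) = 5 + g² + 8*g
((3/(-87))*m(0))*M(-5) = ((3/(-87))*(5 + 0² + 8*0))*(-5) = ((3*(-1/87))*(5 + 0 + 0))*(-5) = -1/29*5*(-5) = -5/29*(-5) = 25/29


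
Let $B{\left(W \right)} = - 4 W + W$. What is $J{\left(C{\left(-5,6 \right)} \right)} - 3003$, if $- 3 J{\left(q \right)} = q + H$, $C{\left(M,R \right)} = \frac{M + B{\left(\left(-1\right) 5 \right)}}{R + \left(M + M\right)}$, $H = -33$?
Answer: $- \frac{17947}{6} \approx -2991.2$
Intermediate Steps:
$B{\left(W \right)} = - 3 W$
$C{\left(M,R \right)} = \frac{15 + M}{R + 2 M}$ ($C{\left(M,R \right)} = \frac{M - 3 \left(\left(-1\right) 5\right)}{R + \left(M + M\right)} = \frac{M - -15}{R + 2 M} = \frac{M + 15}{R + 2 M} = \frac{15 + M}{R + 2 M}$)
$J{\left(q \right)} = 11 - \frac{q}{3}$ ($J{\left(q \right)} = - \frac{q - 33}{3} = - \frac{-33 + q}{3} = 11 - \frac{q}{3}$)
$J{\left(C{\left(-5,6 \right)} \right)} - 3003 = \left(11 - \frac{\frac{1}{6 + 2 \left(-5\right)} \left(15 - 5\right)}{3}\right) - 3003 = \left(11 - \frac{\frac{1}{6 - 10} \cdot 10}{3}\right) - 3003 = \left(11 - \frac{\frac{1}{-4} \cdot 10}{3}\right) - 3003 = \left(11 - \frac{\left(- \frac{1}{4}\right) 10}{3}\right) - 3003 = \left(11 - - \frac{5}{6}\right) - 3003 = \left(11 + \frac{5}{6}\right) - 3003 = \frac{71}{6} - 3003 = - \frac{17947}{6}$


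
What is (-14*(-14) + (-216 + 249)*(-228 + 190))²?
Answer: 1119364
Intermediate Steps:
(-14*(-14) + (-216 + 249)*(-228 + 190))² = (196 + 33*(-38))² = (196 - 1254)² = (-1058)² = 1119364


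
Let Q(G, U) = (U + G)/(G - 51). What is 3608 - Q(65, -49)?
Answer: 25248/7 ≈ 3606.9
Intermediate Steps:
Q(G, U) = (G + U)/(-51 + G)
3608 - Q(65, -49) = 3608 - (65 - 49)/(-51 + 65) = 3608 - 16/14 = 3608 - 1*8/7 = 3608 - 8/7 = 25248/7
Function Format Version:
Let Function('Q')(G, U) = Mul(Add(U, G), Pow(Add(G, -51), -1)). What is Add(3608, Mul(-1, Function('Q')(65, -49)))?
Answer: Rational(25248, 7) ≈ 3606.9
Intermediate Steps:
Function('Q')(G, U) = Mul(Pow(Add(-51, G), -1), Add(G, U)) (Function('Q')(G, U) = Mul(Add(G, U), Pow(Add(-51, G), -1)) = Mul(Pow(Add(-51, G), -1), Add(G, U)))
Add(3608, Mul(-1, Function('Q')(65, -49))) = Add(3608, Mul(-1, Mul(Pow(Add(-51, 65), -1), Add(65, -49)))) = Add(3608, Mul(-1, Mul(Pow(14, -1), 16))) = Add(3608, Mul(-1, Mul(Rational(1, 14), 16))) = Add(3608, Mul(-1, Rational(8, 7))) = Add(3608, Rational(-8, 7)) = Rational(25248, 7)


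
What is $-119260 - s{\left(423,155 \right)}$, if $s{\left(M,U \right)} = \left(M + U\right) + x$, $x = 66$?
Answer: $-119904$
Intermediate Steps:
$s{\left(M,U \right)} = 66 + M + U$ ($s{\left(M,U \right)} = \left(M + U\right) + 66 = 66 + M + U$)
$-119260 - s{\left(423,155 \right)} = -119260 - \left(66 + 423 + 155\right) = -119260 - 644 = -119904$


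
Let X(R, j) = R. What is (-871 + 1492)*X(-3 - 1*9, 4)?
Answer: -7452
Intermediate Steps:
(-871 + 1492)*X(-3 - 1*9, 4) = (-871 + 1492)*(-3 - 1*9) = 621*(-3 - 9) = 621*(-12) = -7452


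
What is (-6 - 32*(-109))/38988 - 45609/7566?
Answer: -72994120/12290967 ≈ -5.9388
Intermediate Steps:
(-6 - 32*(-109))/38988 - 45609/7566 = (-6 + 3488)*(1/38988) - 45609*1/7566 = 3482*(1/38988) - 15203/2522 = 1741/19494 - 15203/2522 = -72994120/12290967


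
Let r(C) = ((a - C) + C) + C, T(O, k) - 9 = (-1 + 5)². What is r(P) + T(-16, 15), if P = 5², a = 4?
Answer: 54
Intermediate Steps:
T(O, k) = 25 (T(O, k) = 9 + (-1 + 5)² = 9 + 4² = 9 + 16 = 25)
P = 25
r(C) = 4 + C (r(C) = ((4 - C) + C) + C = 4 + C)
r(P) + T(-16, 15) = (4 + 25) + 25 = 29 + 25 = 54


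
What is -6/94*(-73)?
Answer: 219/47 ≈ 4.6596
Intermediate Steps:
-6/94*(-73) = -6*1/94*(-73) = -3/47*(-73) = 219/47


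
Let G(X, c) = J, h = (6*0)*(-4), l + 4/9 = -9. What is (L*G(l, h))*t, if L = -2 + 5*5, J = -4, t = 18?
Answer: -1656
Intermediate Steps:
l = -85/9 (l = -4/9 - 9 = -85/9 ≈ -9.4444)
h = 0 (h = 0*(-4) = 0)
G(X, c) = -4
L = 23 (L = -2 + 25 = 23)
(L*G(l, h))*t = (23*(-4))*18 = -92*18 = -1656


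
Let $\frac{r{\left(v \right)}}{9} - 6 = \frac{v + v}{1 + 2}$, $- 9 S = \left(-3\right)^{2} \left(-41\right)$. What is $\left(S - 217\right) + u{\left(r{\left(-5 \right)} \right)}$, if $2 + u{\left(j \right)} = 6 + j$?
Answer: $-148$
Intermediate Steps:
$S = 41$ ($S = - \frac{\left(-3\right)^{2} \left(-41\right)}{9} = - \frac{9 \left(-41\right)}{9} = \left(- \frac{1}{9}\right) \left(-369\right) = 41$)
$r{\left(v \right)} = 54 + 6 v$ ($r{\left(v \right)} = 54 + 9 \frac{v + v}{1 + 2} = 54 + 9 \frac{2 v}{3} = 54 + 6 v$)
$u{\left(j \right)} = 4 + j$ ($u{\left(j \right)} = -2 + \left(6 + j\right) = 4 + j$)
$\left(S - 217\right) + u{\left(r{\left(-5 \right)} \right)} = \left(41 - 217\right) + \left(4 + \left(54 + 6 \left(-5\right)\right)\right) = -176 + \left(4 + \left(54 - 30\right)\right) = -176 + \left(4 + 24\right) = -176 + 28 = -148$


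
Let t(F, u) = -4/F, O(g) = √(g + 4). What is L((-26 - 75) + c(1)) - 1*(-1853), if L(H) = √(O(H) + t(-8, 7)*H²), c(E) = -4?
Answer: 1853 + √(22050 + 4*I*√101)/2 ≈ 1927.2 + 0.067679*I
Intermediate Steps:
O(g) = √(4 + g)
L(H) = √(√(4 + H) + H²/2) (L(H) = √(√(4 + H) + (-4/(-8))*H²) = √(√(4 + H) + (-4*(-⅛))*H²) = √(√(4 + H) + H²/2))
L((-26 - 75) + c(1)) - 1*(-1853) = √(2*((-26 - 75) - 4)² + 4*√(4 + ((-26 - 75) - 4)))/2 - 1*(-1853) = √(2*(-101 - 4)² + 4*√(4 + (-101 - 4)))/2 + 1853 = √(2*(-105)² + 4*√(4 - 105))/2 + 1853 = √(2*11025 + 4*√(-101))/2 + 1853 = √(22050 + 4*(I*√101))/2 + 1853 = √(22050 + 4*I*√101)/2 + 1853 = 1853 + √(22050 + 4*I*√101)/2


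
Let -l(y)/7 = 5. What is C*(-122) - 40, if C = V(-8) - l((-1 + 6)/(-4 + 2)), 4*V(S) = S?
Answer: -4066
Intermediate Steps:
l(y) = -35 (l(y) = -7*5 = -35)
V(S) = S/4
C = 33 (C = (¼)*(-8) - 1*(-35) = -2 + 35 = 33)
C*(-122) - 40 = 33*(-122) - 40 = -4026 - 40 = -4066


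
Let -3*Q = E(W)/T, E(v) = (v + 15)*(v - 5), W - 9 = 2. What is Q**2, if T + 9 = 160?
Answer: 2704/22801 ≈ 0.11859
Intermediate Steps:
W = 11 (W = 9 + 2 = 11)
T = 151 (T = -9 + 160 = 151)
E(v) = (-5 + v)*(15 + v) (E(v) = (15 + v)*(-5 + v) = (-5 + v)*(15 + v))
Q = -52/151 (Q = -(-75 + 11**2 + 10*11)/(3*151) = -(-75 + 121 + 110)/(3*151) = -52/151 ≈ -0.34437)
Q**2 = (-52/151)**2 = 2704/22801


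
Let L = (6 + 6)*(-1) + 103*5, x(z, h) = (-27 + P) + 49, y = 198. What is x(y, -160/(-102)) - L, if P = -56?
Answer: -537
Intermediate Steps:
x(z, h) = -34 (x(z, h) = (-27 - 56) + 49 = -83 + 49 = -34)
L = 503 (L = 12*(-1) + 515 = -12 + 515 = 503)
x(y, -160/(-102)) - L = -34 - 1*503 = -34 - 503 = -537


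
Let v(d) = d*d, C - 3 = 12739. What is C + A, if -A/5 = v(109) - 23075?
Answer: 68712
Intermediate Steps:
C = 12742 (C = 3 + 12739 = 12742)
v(d) = d²
A = 55970 (A = -5*(109² - 23075) = -5*(11881 - 23075) = -5*(-11194) = 55970)
C + A = 12742 + 55970 = 68712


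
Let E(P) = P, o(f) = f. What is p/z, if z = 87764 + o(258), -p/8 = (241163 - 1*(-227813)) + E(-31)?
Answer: -1875780/44011 ≈ -42.621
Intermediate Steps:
p = -3751560 (p = -8*((241163 - 1*(-227813)) - 31) = -8*((241163 + 227813) - 31) = -8*(468976 - 31) = -8*468945 = -3751560)
z = 88022 (z = 87764 + 258 = 88022)
p/z = -3751560/88022 = -3751560*1/88022 = -1875780/44011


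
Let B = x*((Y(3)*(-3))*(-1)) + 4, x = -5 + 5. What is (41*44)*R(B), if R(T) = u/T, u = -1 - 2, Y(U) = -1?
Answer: -1353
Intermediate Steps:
x = 0
u = -3
B = 4 (B = 0*(-1*(-3)*(-1)) + 4 = 0*(3*(-1)) + 4 = 0*(-3) + 4 = 0 + 4 = 4)
R(T) = -3/T
(41*44)*R(B) = (41*44)*(-3/4) = 1804*(-3*¼) = 1804*(-¾) = -1353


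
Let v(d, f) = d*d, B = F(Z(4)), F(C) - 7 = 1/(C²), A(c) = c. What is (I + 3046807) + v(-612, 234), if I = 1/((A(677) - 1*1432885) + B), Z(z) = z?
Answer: 78400993755449/22915215 ≈ 3.4214e+6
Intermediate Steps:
F(C) = 7 + C⁻² (F(C) = 7 + 1/(C²) = 7 + C⁻²)
B = 113/16 (B = 7 + 4⁻² = 7 + 1/16 = 113/16 ≈ 7.0625)
v(d, f) = d²
I = -16/22915215 (I = 1/((677 - 1*1432885) + 113/16) = 1/((677 - 1432885) + 113/16) = 1/(-1432208 + 113/16) = 1/(-22915215/16) = -16/22915215 ≈ -6.9823e-7)
(I + 3046807) + v(-612, 234) = (-16/22915215 + 3046807) + (-612)² = 69818237468489/22915215 + 374544 = 78400993755449/22915215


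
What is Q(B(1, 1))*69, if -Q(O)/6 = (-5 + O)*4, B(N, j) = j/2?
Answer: 7452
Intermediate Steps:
B(N, j) = j/2 (B(N, j) = j*(½) = j/2)
Q(O) = 120 - 24*O (Q(O) = -6*(-5 + O)*4 = -6*(-20 + 4*O) = 120 - 24*O)
Q(B(1, 1))*69 = (120 - 12)*69 = 108*69 = 7452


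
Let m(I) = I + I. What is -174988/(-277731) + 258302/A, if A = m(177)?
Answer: 202826041/277731 ≈ 730.30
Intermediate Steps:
m(I) = 2*I
A = 354 (A = 2*177 = 354)
-174988/(-277731) + 258302/A = -174988/(-277731) + 258302/354 = -174988*(-1/277731) + 258302*(1/354) = 174988/277731 + 2189/3 = 202826041/277731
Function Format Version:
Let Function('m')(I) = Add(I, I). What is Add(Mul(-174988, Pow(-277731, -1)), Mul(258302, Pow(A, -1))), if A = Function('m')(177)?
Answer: Rational(202826041, 277731) ≈ 730.30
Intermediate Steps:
Function('m')(I) = Mul(2, I)
A = 354 (A = Mul(2, 177) = 354)
Add(Mul(-174988, Pow(-277731, -1)), Mul(258302, Pow(A, -1))) = Add(Mul(-174988, Pow(-277731, -1)), Mul(258302, Pow(354, -1))) = Add(Mul(-174988, Rational(-1, 277731)), Mul(258302, Rational(1, 354))) = Add(Rational(174988, 277731), Rational(2189, 3)) = Rational(202826041, 277731)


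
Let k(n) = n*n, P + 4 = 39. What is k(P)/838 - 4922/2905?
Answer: -566011/2434390 ≈ -0.23251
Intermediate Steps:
P = 35 (P = -4 + 39 = 35)
k(n) = n²
k(P)/838 - 4922/2905 = 35²/838 - 4922/2905 = 1225*(1/838) - 4922*1/2905 = 1225/838 - 4922/2905 = -566011/2434390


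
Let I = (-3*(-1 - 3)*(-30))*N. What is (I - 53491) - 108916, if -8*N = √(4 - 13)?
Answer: -162407 + 135*I ≈ -1.6241e+5 + 135.0*I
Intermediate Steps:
N = -3*I/8 (N = -√(4 - 13)/8 = -3*I/8 ≈ -0.375*I)
I = 135*I (I = (-3*(-1 - 3)*(-30))*(-3*I/8) = (-3*(-4)*(-30))*(-3*I/8) = (12*(-30))*(-3*I/8) = -(-135)*I = 135*I ≈ 135.0*I)
(I - 53491) - 108916 = (135*I - 53491) - 108916 = (-53491 + 135*I) - 108916 = -162407 + 135*I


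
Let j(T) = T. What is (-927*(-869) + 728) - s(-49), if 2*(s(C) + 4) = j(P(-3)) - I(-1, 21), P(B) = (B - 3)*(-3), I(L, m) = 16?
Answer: 806294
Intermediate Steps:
P(B) = 9 - 3*B (P(B) = (-3 + B)*(-3) = 9 - 3*B)
s(C) = -3 (s(C) = -4 + ((9 - 3*(-3)) - 1*16)/2 = -4 + ((9 + 9) - 16)/2 = -4 + (18 - 16)/2 = -4 + (1/2)*2 = -4 + 1 = -3)
(-927*(-869) + 728) - s(-49) = (-927*(-869) + 728) - 1*(-3) = (805563 + 728) + 3 = 806291 + 3 = 806294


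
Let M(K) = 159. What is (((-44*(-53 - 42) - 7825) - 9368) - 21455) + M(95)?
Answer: -34309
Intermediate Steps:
(((-44*(-53 - 42) - 7825) - 9368) - 21455) + M(95) = (((-44*(-53 - 42) - 7825) - 9368) - 21455) + 159 = (((-44*(-95) - 7825) - 9368) - 21455) + 159 = (((4180 - 7825) - 9368) - 21455) + 159 = ((-3645 - 9368) - 21455) + 159 = (-13013 - 21455) + 159 = -34468 + 159 = -34309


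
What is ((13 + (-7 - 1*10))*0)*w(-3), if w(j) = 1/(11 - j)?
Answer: 0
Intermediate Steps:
((13 + (-7 - 1*10))*0)*w(-3) = ((13 + (-7 - 1*10))*0)*(-1/(-11 - 3)) = ((13 + (-7 - 10))*0)*(-1/(-14)) = ((13 - 17)*0)*(-1*(-1/14)) = -4*0*(1/14) = 0*(1/14) = 0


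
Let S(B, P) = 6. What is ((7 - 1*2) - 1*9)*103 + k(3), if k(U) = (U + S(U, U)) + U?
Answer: -400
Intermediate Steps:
k(U) = 6 + 2*U (k(U) = (U + 6) + U = (6 + U) + U = 6 + 2*U)
((7 - 1*2) - 1*9)*103 + k(3) = ((7 - 1*2) - 1*9)*103 + (6 + 2*3) = ((7 - 2) - 9)*103 + (6 + 6) = (5 - 9)*103 + 12 = -4*103 + 12 = -412 + 12 = -400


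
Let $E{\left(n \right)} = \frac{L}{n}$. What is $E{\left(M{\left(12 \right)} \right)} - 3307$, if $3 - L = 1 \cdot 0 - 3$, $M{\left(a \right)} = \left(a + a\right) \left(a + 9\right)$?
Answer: $- \frac{277787}{84} \approx -3307.0$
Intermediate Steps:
$M{\left(a \right)} = 2 a \left(9 + a\right)$
$L = 6$ ($L = 3 - \left(1 \cdot 0 - 3\right) = 3 - \left(0 - 3\right) = 3 - -3 = 3 + 3 = 6$)
$E{\left(n \right)} = \frac{6}{n}$
$E{\left(M{\left(12 \right)} \right)} - 3307 = \frac{6}{2 \cdot 12 \left(9 + 12\right)} - 3307 = \frac{6}{2 \cdot 12 \cdot 21} - 3307 = \frac{6}{504} - 3307 = 6 \cdot \frac{1}{504} - 3307 = \frac{1}{84} - 3307 = - \frac{277787}{84}$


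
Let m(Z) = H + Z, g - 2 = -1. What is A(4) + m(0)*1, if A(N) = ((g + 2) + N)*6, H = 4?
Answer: 46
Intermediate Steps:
g = 1 (g = 2 - 1 = 1)
m(Z) = 4 + Z
A(N) = 18 + 6*N (A(N) = ((1 + 2) + N)*6 = (3 + N)*6 = 18 + 6*N)
A(4) + m(0)*1 = (18 + 6*4) + (4 + 0)*1 = (18 + 24) + 4*1 = 42 + 4 = 46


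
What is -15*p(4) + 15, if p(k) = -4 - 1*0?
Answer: 75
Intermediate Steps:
p(k) = -4 (p(k) = -4 + 0 = -4)
-15*p(4) + 15 = -15*(-4) + 15 = 60 + 15 = 75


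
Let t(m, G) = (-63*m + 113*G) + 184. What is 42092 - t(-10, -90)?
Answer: 51448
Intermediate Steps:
t(m, G) = 184 - 63*m + 113*G
42092 - t(-10, -90) = 42092 - (184 - 63*(-10) + 113*(-90)) = 42092 - (184 + 630 - 10170) = 42092 - 1*(-9356) = 42092 + 9356 = 51448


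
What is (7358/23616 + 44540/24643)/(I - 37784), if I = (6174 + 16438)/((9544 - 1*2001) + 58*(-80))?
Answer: -1789960529051/31910627967960960 ≈ -5.6093e-5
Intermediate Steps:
I = 22612/2903 (I = 22612/((9544 - 2001) - 4640) = 22612/(7543 - 4640) = 22612/2903 ≈ 7.7892)
(7358/23616 + 44540/24643)/(I - 37784) = (7358/23616 + 44540/24643)/(22612/2903 - 37784) = (7358*(1/23616) + 44540*(1/24643))/(-109664340/2903) = (3679/11808 + 44540/24643)*(-2903/109664340) = (616589917/290984544)*(-2903/109664340) = -1789960529051/31910627967960960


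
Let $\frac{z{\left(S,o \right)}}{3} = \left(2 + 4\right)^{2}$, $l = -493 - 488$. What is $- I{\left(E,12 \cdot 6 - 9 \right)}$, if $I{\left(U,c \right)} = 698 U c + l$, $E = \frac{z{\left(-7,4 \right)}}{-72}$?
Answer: $66942$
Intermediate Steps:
$l = -981$
$z{\left(S,o \right)} = 108$ ($z{\left(S,o \right)} = 3 \left(2 + 4\right)^{2} = 3 \cdot 6^{2} = 3 \cdot 36 = 108$)
$E = - \frac{3}{2}$ ($E = \frac{108}{-72} = 108 \left(- \frac{1}{72}\right) = - \frac{3}{2} \approx -1.5$)
$I{\left(U,c \right)} = -981 + 698 U c$ ($I{\left(U,c \right)} = 698 U c - 981 = -981 + 698 U c$)
$- I{\left(E,12 \cdot 6 - 9 \right)} = - (-981 + 698 \left(- \frac{3}{2}\right) \left(12 \cdot 6 - 9\right)) = - (-981 + 698 \left(- \frac{3}{2}\right) \left(72 - 9\right)) = - (-981 + 698 \left(- \frac{3}{2}\right) 63) = - (-981 - 65961) = \left(-1\right) \left(-66942\right) = 66942$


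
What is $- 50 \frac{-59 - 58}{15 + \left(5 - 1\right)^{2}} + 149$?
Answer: $\frac{10469}{31} \approx 337.71$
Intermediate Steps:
$- 50 \frac{-59 - 58}{15 + \left(5 - 1\right)^{2}} + 149 = - 50 \left(- \frac{117}{15 + 4^{2}}\right) + 149 = - 50 \left(- \frac{117}{15 + 16}\right) + 149 = - 50 \left(- \frac{117}{31}\right) + 149 = - 50 \left(\left(-117\right) \frac{1}{31}\right) + 149 = \left(-50\right) \left(- \frac{117}{31}\right) + 149 = \frac{5850}{31} + 149 = \frac{10469}{31}$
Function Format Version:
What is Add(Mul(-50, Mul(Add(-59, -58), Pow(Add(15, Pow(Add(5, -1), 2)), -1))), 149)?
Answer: Rational(10469, 31) ≈ 337.71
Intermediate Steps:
Add(Mul(-50, Mul(Add(-59, -58), Pow(Add(15, Pow(Add(5, -1), 2)), -1))), 149) = Add(Mul(-50, Mul(-117, Pow(Add(15, Pow(4, 2)), -1))), 149) = Add(Mul(-50, Mul(-117, Pow(Add(15, 16), -1))), 149) = Add(Mul(-50, Mul(-117, Pow(31, -1))), 149) = Add(Mul(-50, Mul(-117, Rational(1, 31))), 149) = Add(Mul(-50, Rational(-117, 31)), 149) = Add(Rational(5850, 31), 149) = Rational(10469, 31)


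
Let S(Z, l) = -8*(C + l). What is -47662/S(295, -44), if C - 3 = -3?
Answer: -23831/176 ≈ -135.40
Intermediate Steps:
C = 0 (C = 3 - 3 = 0)
S(Z, l) = -8*l (S(Z, l) = -8*(0 + l) = -8*l)
-47662/S(295, -44) = -47662/((-8*(-44))) = -47662/352 = -47662*1/352 = -23831/176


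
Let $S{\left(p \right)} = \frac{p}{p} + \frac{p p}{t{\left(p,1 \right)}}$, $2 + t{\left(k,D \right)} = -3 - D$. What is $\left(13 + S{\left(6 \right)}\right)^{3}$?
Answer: $512$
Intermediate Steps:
$t{\left(k,D \right)} = -5 - D$ ($t{\left(k,D \right)} = -2 - \left(3 + D\right) = -5 - D$)
$S{\left(p \right)} = 1 - \frac{p^{2}}{6}$ ($S{\left(p \right)} = \frac{p}{p} + \frac{p p}{-5 - 1} = 1 + \frac{p^{2}}{-5 - 1} = 1 + \frac{p^{2}}{-6} = 1 + p^{2} \left(- \frac{1}{6}\right) = 1 - \frac{p^{2}}{6}$)
$\left(13 + S{\left(6 \right)}\right)^{3} = \left(13 + \left(1 - \frac{6^{2}}{6}\right)\right)^{3} = \left(13 + \left(1 - 6\right)\right)^{3} = \left(13 - 5\right)^{3} = 8^{3} = 512$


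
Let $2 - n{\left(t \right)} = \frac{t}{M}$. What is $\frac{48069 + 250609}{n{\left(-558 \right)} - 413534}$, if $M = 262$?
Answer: $- \frac{39126818}{54172413} \approx -0.72226$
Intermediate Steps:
$n{\left(t \right)} = 2 - \frac{t}{262}$
$\frac{48069 + 250609}{n{\left(-558 \right)} - 413534} = \frac{48069 + 250609}{\left(2 - - \frac{279}{131}\right) - 413534} = \frac{298678}{\left(2 + \frac{279}{131}\right) - 413534} = \frac{298678}{\frac{541}{131} - 413534} = \frac{298678}{- \frac{54172413}{131}} = 298678 \left(- \frac{131}{54172413}\right) = - \frac{39126818}{54172413}$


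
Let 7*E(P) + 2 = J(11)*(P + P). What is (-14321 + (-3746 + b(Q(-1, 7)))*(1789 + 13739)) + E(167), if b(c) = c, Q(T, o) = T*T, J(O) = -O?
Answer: -407170443/7 ≈ -5.8167e+7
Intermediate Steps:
Q(T, o) = T²
E(P) = -2/7 - 22*P/7 (E(P) = -2/7 + ((-1*11)*(P + P))/7 = -2/7 + (-22*P)/7 = -2/7 - 22*P/7)
(-14321 + (-3746 + b(Q(-1, 7)))*(1789 + 13739)) + E(167) = (-14321 + (-3746 + (-1)²)*(1789 + 13739)) + (-2/7 - 22/7*167) = (-14321 + (-3746 + 1)*15528) + (-2/7 - 3674/7) = (-14321 - 3745*15528) - 3676/7 = (-14321 - 58152360) - 3676/7 = -58166681 - 3676/7 = -407170443/7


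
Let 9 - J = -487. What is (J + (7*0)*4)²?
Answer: 246016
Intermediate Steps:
J = 496 (J = 9 - 1*(-487) = 9 + 487 = 496)
(J + (7*0)*4)² = (496 + (7*0)*4)² = (496 + 0*4)² = (496 + 0)² = 496² = 246016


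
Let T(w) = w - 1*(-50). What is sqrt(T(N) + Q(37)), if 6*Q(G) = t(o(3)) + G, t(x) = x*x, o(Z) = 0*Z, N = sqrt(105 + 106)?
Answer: sqrt(2022 + 36*sqrt(211))/6 ≈ 8.4079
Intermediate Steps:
N = sqrt(211) ≈ 14.526
o(Z) = 0
t(x) = x**2
T(w) = 50 + w (T(w) = w + 50 = 50 + w)
Q(G) = G/6 (Q(G) = (0**2 + G)/6 = (0 + G)/6 = G/6)
sqrt(T(N) + Q(37)) = sqrt((50 + sqrt(211)) + (1/6)*37) = sqrt((50 + sqrt(211)) + 37/6) = sqrt(337/6 + sqrt(211))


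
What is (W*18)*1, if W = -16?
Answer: -288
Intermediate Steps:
(W*18)*1 = -16*18*1 = -288*1 = -288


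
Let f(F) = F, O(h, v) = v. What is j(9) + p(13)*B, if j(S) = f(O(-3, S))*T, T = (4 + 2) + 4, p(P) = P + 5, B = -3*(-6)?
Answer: 414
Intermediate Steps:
B = 18
p(P) = 5 + P
T = 10 (T = 6 + 4 = 10)
j(S) = 10*S (j(S) = S*10 = 10*S)
j(9) + p(13)*B = 10*9 + (5 + 13)*18 = 90 + 18*18 = 90 + 324 = 414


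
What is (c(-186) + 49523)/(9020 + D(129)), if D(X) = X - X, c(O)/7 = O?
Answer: 48221/9020 ≈ 5.3460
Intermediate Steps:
c(O) = 7*O
D(X) = 0
(c(-186) + 49523)/(9020 + D(129)) = (7*(-186) + 49523)/(9020 + 0) = (-1302 + 49523)/9020 = 48221*(1/9020) = 48221/9020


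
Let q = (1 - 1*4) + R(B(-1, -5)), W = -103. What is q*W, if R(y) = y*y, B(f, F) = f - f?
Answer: 309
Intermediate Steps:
B(f, F) = 0
R(y) = y²
q = -3 (q = (1 - 1*4) + 0² = (1 - 4) + 0 = -3 + 0 = -3)
q*W = -3*(-103) = 309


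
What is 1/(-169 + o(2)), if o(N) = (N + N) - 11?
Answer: -1/176 ≈ -0.0056818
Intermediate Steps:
o(N) = -11 + 2*N (o(N) = 2*N - 11 = -11 + 2*N)
1/(-169 + o(2)) = 1/(-169 + (-11 + 2*2)) = 1/(-169 + (-11 + 4)) = 1/(-169 - 7) = 1/(-176) = -1/176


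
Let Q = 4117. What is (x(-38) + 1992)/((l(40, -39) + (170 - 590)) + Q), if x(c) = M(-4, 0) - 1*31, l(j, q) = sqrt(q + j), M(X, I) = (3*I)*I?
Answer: 1961/3698 ≈ 0.53029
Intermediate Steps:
M(X, I) = 3*I**2
l(j, q) = sqrt(j + q)
x(c) = -31 (x(c) = 3*0**2 - 1*31 = 3*0 - 31 = 0 - 31 = -31)
(x(-38) + 1992)/((l(40, -39) + (170 - 590)) + Q) = (-31 + 1992)/((sqrt(40 - 39) + (170 - 590)) + 4117) = 1961/((sqrt(1) - 420) + 4117) = 1961/((1 - 420) + 4117) = 1961/(-419 + 4117) = 1961/3698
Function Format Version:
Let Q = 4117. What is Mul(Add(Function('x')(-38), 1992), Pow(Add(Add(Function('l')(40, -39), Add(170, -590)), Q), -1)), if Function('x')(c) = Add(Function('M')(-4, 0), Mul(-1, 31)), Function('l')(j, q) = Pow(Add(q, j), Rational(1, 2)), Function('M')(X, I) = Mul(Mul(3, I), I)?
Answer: Rational(1961, 3698) ≈ 0.53029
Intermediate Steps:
Function('M')(X, I) = Mul(3, Pow(I, 2))
Function('l')(j, q) = Pow(Add(j, q), Rational(1, 2))
Function('x')(c) = -31 (Function('x')(c) = Add(Mul(3, Pow(0, 2)), Mul(-1, 31)) = Add(Mul(3, 0), -31) = Add(0, -31) = -31)
Mul(Add(Function('x')(-38), 1992), Pow(Add(Add(Function('l')(40, -39), Add(170, -590)), Q), -1)) = Mul(Add(-31, 1992), Pow(Add(Add(Pow(Add(40, -39), Rational(1, 2)), Add(170, -590)), 4117), -1)) = Mul(1961, Pow(Add(Add(Pow(1, Rational(1, 2)), -420), 4117), -1)) = Mul(1961, Pow(Add(Add(1, -420), 4117), -1)) = Mul(1961, Pow(Add(-419, 4117), -1)) = Mul(1961, Pow(3698, -1)) = Mul(1961, Rational(1, 3698)) = Rational(1961, 3698)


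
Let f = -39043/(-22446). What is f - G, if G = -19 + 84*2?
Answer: -3305411/22446 ≈ -147.26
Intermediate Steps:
G = 149 (G = -19 + 168 = 149)
f = 39043/22446 (f = -39043*(-1/22446) = 39043/22446 ≈ 1.7394)
f - G = 39043/22446 - 1*149 = 39043/22446 - 149 = -3305411/22446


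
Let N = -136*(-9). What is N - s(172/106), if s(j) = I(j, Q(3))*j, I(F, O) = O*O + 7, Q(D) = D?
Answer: 63496/53 ≈ 1198.0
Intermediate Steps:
N = 1224
I(F, O) = 7 + O² (I(F, O) = O² + 7 = 7 + O²)
s(j) = 16*j (s(j) = (7 + 3²)*j = (7 + 9)*j = 16*j)
N - s(172/106) = 1224 - 16*172/106 = 1224 - 16*172*(1/106) = 1224 - 16*86/53 = 1224 - 1*1376/53 = 1224 - 1376/53 = 63496/53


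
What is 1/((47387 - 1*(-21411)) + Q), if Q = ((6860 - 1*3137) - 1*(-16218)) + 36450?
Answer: 1/125189 ≈ 7.9879e-6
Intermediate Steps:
Q = 56391 (Q = ((6860 - 3137) + 16218) + 36450 = (3723 + 16218) + 36450 = 19941 + 36450 = 56391)
1/((47387 - 1*(-21411)) + Q) = 1/((47387 - 1*(-21411)) + 56391) = 1/((47387 + 21411) + 56391) = 1/(68798 + 56391) = 1/125189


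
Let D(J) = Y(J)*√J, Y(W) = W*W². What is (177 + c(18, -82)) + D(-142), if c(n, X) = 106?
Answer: 283 - 2863288*I*√142 ≈ 283.0 - 3.412e+7*I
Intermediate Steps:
Y(W) = W³
D(J) = J^(7/2) (D(J) = J³*√J = J^(7/2))
(177 + c(18, -82)) + D(-142) = (177 + 106) + (-142)^(7/2) = 283 - 2863288*I*√142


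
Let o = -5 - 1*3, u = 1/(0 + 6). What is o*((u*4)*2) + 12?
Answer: 4/3 ≈ 1.3333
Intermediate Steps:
u = 1/6 ≈ 0.16667
o = -8 (o = -5 - 3 = -8)
o*((u*4)*2) + 12 = -8*(1/6)*4*2 + 12 = -16*2/3 + 12 = -8*4/3 + 12 = -32/3 + 12 = 4/3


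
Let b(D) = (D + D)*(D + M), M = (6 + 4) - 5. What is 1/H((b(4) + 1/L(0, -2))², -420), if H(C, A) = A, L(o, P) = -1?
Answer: -1/420 ≈ -0.0023810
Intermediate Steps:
M = 5 (M = 10 - 5 = 5)
b(D) = 2*D*(5 + D) (b(D) = (D + D)*(D + 5) = (2*D)*(5 + D) = 2*D*(5 + D))
1/H((b(4) + 1/L(0, -2))², -420) = 1/(-420) = -1/420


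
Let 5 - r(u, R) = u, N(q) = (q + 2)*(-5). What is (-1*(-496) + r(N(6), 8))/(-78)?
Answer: -541/78 ≈ -6.9359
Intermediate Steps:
N(q) = -10 - 5*q (N(q) = (2 + q)*(-5) = -10 - 5*q)
r(u, R) = 5 - u
(-1*(-496) + r(N(6), 8))/(-78) = (-1*(-496) + (5 - (-10 - 5*6)))/(-78) = (496 + (5 - (-10 - 30)))*(-1/78) = (496 + (5 - 1*(-40)))*(-1/78) = (496 + (5 + 40))*(-1/78) = (496 + 45)*(-1/78) = 541*(-1/78) = -541/78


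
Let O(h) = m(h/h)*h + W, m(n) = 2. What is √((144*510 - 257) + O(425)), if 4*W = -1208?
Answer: √73731 ≈ 271.53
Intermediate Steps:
W = -302 (W = (¼)*(-1208) = -302)
O(h) = -302 + 2*h (O(h) = 2*h - 302 = -302 + 2*h)
√((144*510 - 257) + O(425)) = √((144*510 - 257) + (-302 + 2*425)) = √((73440 - 257) + (-302 + 850)) = √(73183 + 548) = √73731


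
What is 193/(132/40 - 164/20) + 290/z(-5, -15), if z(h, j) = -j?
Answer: -2948/147 ≈ -20.054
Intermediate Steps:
193/(132/40 - 164/20) + 290/z(-5, -15) = 193/(132/40 - 164/20) + 290/((-1*(-15))) = 193/(132*(1/40) - 164*1/20) + 290/15 = 193/(33/10 - 41/5) + 290*(1/15) = 193/(-49/10) + 58/3 = 193*(-10/49) + 58/3 = -1930/49 + 58/3 = -2948/147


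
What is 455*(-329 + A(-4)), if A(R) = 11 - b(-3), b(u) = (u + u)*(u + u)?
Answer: -161070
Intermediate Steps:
b(u) = 4*u² (b(u) = (2*u)*(2*u) = 4*u²)
A(R) = -25 (A(R) = 11 - 4*(-3)² = 11 - 4*9 = 11 - 1*36 = 11 - 36 = -25)
455*(-329 + A(-4)) = 455*(-329 - 25) = 455*(-354) = -161070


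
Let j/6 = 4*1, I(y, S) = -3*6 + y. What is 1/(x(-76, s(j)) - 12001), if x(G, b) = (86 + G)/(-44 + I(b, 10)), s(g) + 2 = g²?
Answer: -256/3072251 ≈ -8.3326e-5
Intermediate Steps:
I(y, S) = -18 + y
j = 24 (j = 6*(4*1) = 6*4 = 24)
s(g) = -2 + g²
x(G, b) = (86 + G)/(-62 + b) (x(G, b) = (86 + G)/(-44 + (-18 + b)) = (86 + G)/(-62 + b))
1/(x(-76, s(j)) - 12001) = 1/((86 - 76)/(-62 + (-2 + 24²)) - 12001) = 1/(10/(-62 + (-2 + 576)) - 12001) = 1/(10/(-62 + 574) - 12001) = 1/(10/512 - 12001) = 1/((1/512)*10 - 12001) = 1/(5/256 - 12001) = 1/(-3072251/256) = -256/3072251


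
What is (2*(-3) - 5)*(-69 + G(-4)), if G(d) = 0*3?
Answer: 759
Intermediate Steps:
G(d) = 0
(2*(-3) - 5)*(-69 + G(-4)) = (2*(-3) - 5)*(-69 + 0) = (-6 - 5)*(-69) = -11*(-69) = 759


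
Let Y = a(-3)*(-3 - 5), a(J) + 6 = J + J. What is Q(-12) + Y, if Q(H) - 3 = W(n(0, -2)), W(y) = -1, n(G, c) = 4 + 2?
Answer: 98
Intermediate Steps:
n(G, c) = 6
Q(H) = 2 (Q(H) = 3 - 1 = 2)
a(J) = -6 + 2*J (a(J) = -6 + (J + J) = -6 + 2*J)
Y = 96 (Y = (-6 + 2*(-3))*(-3 - 5) = (-6 - 6)*(-8) = -12*(-8) = 96)
Q(-12) + Y = 2 + 96 = 98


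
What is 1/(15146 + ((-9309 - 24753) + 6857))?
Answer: -1/12059 ≈ -8.2926e-5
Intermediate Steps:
1/(15146 + ((-9309 - 24753) + 6857)) = 1/(15146 + (-34062 + 6857)) = 1/(15146 - 27205) = 1/(-12059) = -1/12059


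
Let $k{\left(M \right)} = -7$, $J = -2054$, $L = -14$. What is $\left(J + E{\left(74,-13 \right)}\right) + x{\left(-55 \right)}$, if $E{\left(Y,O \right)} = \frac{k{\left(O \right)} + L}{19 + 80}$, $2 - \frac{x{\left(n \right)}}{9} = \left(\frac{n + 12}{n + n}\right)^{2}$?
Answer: $- \frac{73964423}{36300} \approx -2037.6$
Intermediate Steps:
$x{\left(n \right)} = 18 - \frac{9 \left(12 + n\right)^{2}}{4 n^{2}}$ ($x{\left(n \right)} = 18 - 9 \left(\frac{n + 12}{n + n}\right)^{2} = 18 - 9 \left(\frac{12 + n}{2 n}\right)^{2} = 18 - 9 \frac{\left(12 + n\right)^{2}}{4 n^{2}} = 18 - \frac{9 \left(12 + n\right)^{2}}{4 n^{2}}$)
$E{\left(Y,O \right)} = - \frac{7}{33}$ ($E{\left(Y,O \right)} = \frac{-7 - 14}{19 + 80} = - \frac{21}{99} = \left(-21\right) \frac{1}{99} = - \frac{7}{33}$)
$\left(J + E{\left(74,-13 \right)}\right) + x{\left(-55 \right)} = \left(-2054 - \frac{7}{33}\right) - \left(- \frac{63}{4} - \frac{54}{55} + \frac{324}{3025}\right) = - \frac{67789}{33} - - \frac{201159}{12100} = - \frac{67789}{33} + \left(\frac{63}{4} - \frac{324}{3025} + \frac{54}{55}\right) = - \frac{67789}{33} + \frac{201159}{12100} = - \frac{73964423}{36300}$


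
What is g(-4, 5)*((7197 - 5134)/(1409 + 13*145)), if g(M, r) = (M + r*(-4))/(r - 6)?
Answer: 8252/549 ≈ 15.031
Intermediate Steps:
g(M, r) = (M - 4*r)/(-6 + r)
g(-4, 5)*((7197 - 5134)/(1409 + 13*145)) = ((-4 - 4*5)/(-6 + 5))*((7197 - 5134)/(1409 + 13*145)) = ((-4 - 20)/(-1))*(2063/(1409 + 1885)) = (-1*(-24))*(2063/3294) = 24*(2063*(1/3294)) = 24*(2063/3294) = 8252/549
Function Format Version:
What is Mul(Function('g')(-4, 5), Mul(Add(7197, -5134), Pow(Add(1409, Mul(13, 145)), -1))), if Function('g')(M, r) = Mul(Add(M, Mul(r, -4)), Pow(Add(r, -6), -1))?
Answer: Rational(8252, 549) ≈ 15.031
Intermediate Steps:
Function('g')(M, r) = Mul(Pow(Add(-6, r), -1), Add(M, Mul(-4, r))) (Function('g')(M, r) = Mul(Add(M, Mul(-4, r)), Pow(Add(-6, r), -1)) = Mul(Pow(Add(-6, r), -1), Add(M, Mul(-4, r))))
Mul(Function('g')(-4, 5), Mul(Add(7197, -5134), Pow(Add(1409, Mul(13, 145)), -1))) = Mul(Mul(Pow(Add(-6, 5), -1), Add(-4, Mul(-4, 5))), Mul(Add(7197, -5134), Pow(Add(1409, Mul(13, 145)), -1))) = Mul(Mul(Pow(-1, -1), Add(-4, -20)), Mul(2063, Pow(Add(1409, 1885), -1))) = Mul(Mul(-1, -24), Mul(2063, Pow(3294, -1))) = Mul(24, Mul(2063, Rational(1, 3294))) = Mul(24, Rational(2063, 3294)) = Rational(8252, 549)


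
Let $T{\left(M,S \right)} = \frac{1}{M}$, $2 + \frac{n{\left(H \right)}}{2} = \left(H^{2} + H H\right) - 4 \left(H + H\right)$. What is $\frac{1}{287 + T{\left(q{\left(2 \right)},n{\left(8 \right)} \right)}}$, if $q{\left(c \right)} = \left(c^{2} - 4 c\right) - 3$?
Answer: $\frac{7}{2008} \approx 0.0034861$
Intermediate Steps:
$q{\left(c \right)} = -3 + c^{2} - 4 c$
$n{\left(H \right)} = -4 - 16 H + 4 H^{2}$ ($n{\left(H \right)} = -4 + 2 \left(\left(H^{2} + H H\right) - 4 \left(H + H\right)\right) = -4 + 2 \left(\left(H^{2} + H^{2}\right) - 4 \cdot 2 H\right) = -4 + 2 \left(2 H^{2} - 8 H\right) = -4 + 2 \left(- 8 H + 2 H^{2}\right) = -4 + \left(- 16 H + 4 H^{2}\right) = -4 - 16 H + 4 H^{2}$)
$\frac{1}{287 + T{\left(q{\left(2 \right)},n{\left(8 \right)} \right)}} = \frac{1}{287 + \frac{1}{-3 + 2^{2} - 8}} = \frac{1}{287 + \frac{1}{-3 + 4 - 8}} = \frac{1}{287 + \frac{1}{-7}} = \frac{1}{287 - \frac{1}{7}} = \frac{1}{\frac{2008}{7}} = \frac{7}{2008}$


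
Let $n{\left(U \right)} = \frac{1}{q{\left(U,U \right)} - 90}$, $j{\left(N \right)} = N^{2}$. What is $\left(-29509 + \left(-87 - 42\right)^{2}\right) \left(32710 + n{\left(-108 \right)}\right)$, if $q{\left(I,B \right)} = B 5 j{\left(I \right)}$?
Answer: $- \frac{1325589566204566}{3149325} \approx -4.2091 \cdot 10^{8}$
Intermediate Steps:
$q{\left(I,B \right)} = 5 B I^{2}$ ($q{\left(I,B \right)} = B 5 I^{2} = 5 B I^{2}$)
$n{\left(U \right)} = \frac{1}{-90 + 5 U^{3}}$ ($n{\left(U \right)} = \frac{1}{5 U U^{2} - 90} = \frac{1}{5 U^{3} - 90} = \frac{1}{-90 + 5 U^{3}}$)
$\left(-29509 + \left(-87 - 42\right)^{2}\right) \left(32710 + n{\left(-108 \right)}\right) = \left(-29509 + \left(-87 - 42\right)^{2}\right) \left(32710 + \frac{1}{5 \left(-18 + \left(-108\right)^{3}\right)}\right) = \left(-29509 + \left(-129\right)^{2}\right) \left(32710 + \frac{1}{5 \left(-18 - 1259712\right)}\right) = \left(-29509 + 16641\right) \left(32710 + \frac{1}{5 \left(-1259730\right)}\right) = - 12868 \left(32710 + \frac{1}{5} \left(- \frac{1}{1259730}\right)\right) = - 12868 \left(32710 - \frac{1}{6298650}\right) = \left(-12868\right) \frac{206028841499}{6298650} = - \frac{1325589566204566}{3149325}$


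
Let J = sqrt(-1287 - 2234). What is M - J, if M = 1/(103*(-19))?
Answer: -1/1957 - I*sqrt(3521) ≈ -0.00051099 - 59.338*I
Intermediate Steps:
M = -1/1957 (M = 1/(-1957) = -1/1957 ≈ -0.00051099)
J = I*sqrt(3521) (J = sqrt(-3521) = I*sqrt(3521) ≈ 59.338*I)
M - J = -1/1957 - I*sqrt(3521)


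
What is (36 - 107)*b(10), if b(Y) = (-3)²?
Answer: -639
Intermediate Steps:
b(Y) = 9
(36 - 107)*b(10) = (36 - 107)*9 = -71*9 = -639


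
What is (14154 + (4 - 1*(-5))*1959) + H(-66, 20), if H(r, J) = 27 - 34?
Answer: 31778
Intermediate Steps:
H(r, J) = -7
(14154 + (4 - 1*(-5))*1959) + H(-66, 20) = (14154 + (4 - 1*(-5))*1959) - 7 = (14154 + (4 + 5)*1959) - 7 = (14154 + 9*1959) - 7 = (14154 + 17631) - 7 = 31785 - 7 = 31778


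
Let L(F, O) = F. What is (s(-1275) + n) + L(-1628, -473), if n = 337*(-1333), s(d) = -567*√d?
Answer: -450849 - 2835*I*√51 ≈ -4.5085e+5 - 20246.0*I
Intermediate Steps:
n = -449221
(s(-1275) + n) + L(-1628, -473) = (-2835*I*√51 - 449221) - 1628 = (-449221 - 2835*I*√51) - 1628 = -450849 - 2835*I*√51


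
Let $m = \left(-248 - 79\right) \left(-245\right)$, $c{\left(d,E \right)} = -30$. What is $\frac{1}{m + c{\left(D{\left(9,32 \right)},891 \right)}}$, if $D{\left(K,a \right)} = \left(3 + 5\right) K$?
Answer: $\frac{1}{80085} \approx 1.2487 \cdot 10^{-5}$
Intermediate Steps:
$D{\left(K,a \right)} = 8 K$
$m = 80115$ ($m = \left(-327\right) \left(-245\right) = 80115$)
$\frac{1}{m + c{\left(D{\left(9,32 \right)},891 \right)}} = \frac{1}{80115 - 30} = \frac{1}{80085}$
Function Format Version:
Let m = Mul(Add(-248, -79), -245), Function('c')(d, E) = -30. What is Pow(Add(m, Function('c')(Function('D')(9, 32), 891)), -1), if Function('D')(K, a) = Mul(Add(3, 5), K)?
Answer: Rational(1, 80085) ≈ 1.2487e-5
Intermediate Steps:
Function('D')(K, a) = Mul(8, K)
m = 80115 (m = Mul(-327, -245) = 80115)
Pow(Add(m, Function('c')(Function('D')(9, 32), 891)), -1) = Pow(Add(80115, -30), -1) = Pow(80085, -1) = Rational(1, 80085)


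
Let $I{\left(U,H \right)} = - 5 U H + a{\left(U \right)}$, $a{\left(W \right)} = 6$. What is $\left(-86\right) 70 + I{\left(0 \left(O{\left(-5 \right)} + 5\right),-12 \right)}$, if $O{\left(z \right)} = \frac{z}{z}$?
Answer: $-6014$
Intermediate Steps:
$O{\left(z \right)} = 1$
$I{\left(U,H \right)} = 6 - 5 H U$ ($I{\left(U,H \right)} = - 5 U H + 6 = - 5 H U + 6 = 6 - 5 H U$)
$\left(-86\right) 70 + I{\left(0 \left(O{\left(-5 \right)} + 5\right),-12 \right)} = \left(-86\right) 70 + \left(6 - - 60 \cdot 0 \left(1 + 5\right)\right) = -6020 + \left(6 - - 60 \cdot 0 \cdot 6\right) = -6020 + \left(6 - \left(-60\right) 0\right) = -6020 + \left(6 + 0\right) = -6020 + 6 = -6014$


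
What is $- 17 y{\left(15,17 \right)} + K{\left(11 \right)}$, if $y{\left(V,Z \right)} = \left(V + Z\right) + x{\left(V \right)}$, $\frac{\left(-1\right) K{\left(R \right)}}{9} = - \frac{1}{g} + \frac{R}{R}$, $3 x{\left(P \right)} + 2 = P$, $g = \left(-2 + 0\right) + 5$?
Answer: $- \frac{1871}{3} \approx -623.67$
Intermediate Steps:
$g = 3$ ($g = -2 + 5 = 3$)
$x{\left(P \right)} = - \frac{2}{3} + \frac{P}{3}$
$K{\left(R \right)} = -6$ ($K{\left(R \right)} = - 9 \left(- \frac{1}{3} + \frac{R}{R}\right) = - 9 \left(\left(-1\right) \frac{1}{3} + 1\right) = - 9 \left(- \frac{1}{3} + 1\right) = \left(-9\right) \frac{2}{3} = -6$)
$y{\left(V,Z \right)} = - \frac{2}{3} + Z + \frac{4 V}{3}$ ($y{\left(V,Z \right)} = \left(V + Z\right) + \left(- \frac{2}{3} + \frac{V}{3}\right) = - \frac{2}{3} + Z + \frac{4 V}{3}$)
$- 17 y{\left(15,17 \right)} + K{\left(11 \right)} = - 17 \left(- \frac{2}{3} + 17 + \frac{4}{3} \cdot 15\right) - 6 = - 17 \left(- \frac{2}{3} + 17 + 20\right) - 6 = \left(-17\right) \frac{109}{3} - 6 = - \frac{1853}{3} - 6 = - \frac{1871}{3}$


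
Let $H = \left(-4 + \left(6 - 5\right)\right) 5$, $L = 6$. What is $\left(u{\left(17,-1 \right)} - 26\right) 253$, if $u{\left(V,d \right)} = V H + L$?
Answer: $-69575$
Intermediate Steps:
$H = -15$ ($H = \left(-4 + 1\right) 5 = \left(-3\right) 5 = -15$)
$u{\left(V,d \right)} = 6 - 15 V$ ($u{\left(V,d \right)} = V \left(-15\right) + 6 = - 15 V + 6 = 6 - 15 V$)
$\left(u{\left(17,-1 \right)} - 26\right) 253 = \left(\left(6 - 255\right) - 26\right) 253 = \left(-249 - 26\right) 253 = \left(-275\right) 253 = -69575$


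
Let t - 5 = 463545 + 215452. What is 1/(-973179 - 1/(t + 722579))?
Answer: -1401581/1363989196000 ≈ -1.0276e-6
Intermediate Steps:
t = 679002 (t = 5 + (463545 + 215452) = 5 + 678997 = 679002)
1/(-973179 - 1/(t + 722579)) = 1/(-973179 - 1/(679002 + 722579)) = 1/(-973179 - 1/1401581) = 1/(-1363989196000/1401581) = -1401581/1363989196000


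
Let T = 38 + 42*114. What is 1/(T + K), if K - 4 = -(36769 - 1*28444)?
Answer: -1/3495 ≈ -0.00028612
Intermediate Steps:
T = 4826 (T = 38 + 4788 = 4826)
K = -8321 (K = 4 - (36769 - 1*28444) = 4 - (36769 - 28444) = 4 - 1*8325 = 4 - 8325 = -8321)
1/(T + K) = 1/(4826 - 8321) = 1/(-3495) = -1/3495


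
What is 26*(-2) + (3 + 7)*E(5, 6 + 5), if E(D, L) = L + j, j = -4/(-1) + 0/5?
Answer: 98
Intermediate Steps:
j = 4 (j = -4*(-1) + 0*(⅕) = 4 + 0 = 4)
E(D, L) = 4 + L (E(D, L) = L + 4 = 4 + L)
26*(-2) + (3 + 7)*E(5, 6 + 5) = 26*(-2) + (3 + 7)*(4 + (6 + 5)) = -52 + 10*(4 + 11) = -52 + 10*15 = -52 + 150 = 98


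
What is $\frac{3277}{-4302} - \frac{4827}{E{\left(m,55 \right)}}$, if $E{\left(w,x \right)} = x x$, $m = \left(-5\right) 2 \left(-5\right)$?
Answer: $- \frac{30678679}{13013550} \approx -2.3574$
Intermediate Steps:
$m = 50$ ($m = \left(-10\right) \left(-5\right) = 50$)
$E{\left(w,x \right)} = x^{2}$
$\frac{3277}{-4302} - \frac{4827}{E{\left(m,55 \right)}} = \frac{3277}{-4302} - \frac{4827}{55^{2}} = 3277 \left(- \frac{1}{4302}\right) - \frac{4827}{3025} = - \frac{3277}{4302} - \frac{4827}{3025} = - \frac{30678679}{13013550}$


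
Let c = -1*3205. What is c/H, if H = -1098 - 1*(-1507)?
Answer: -3205/409 ≈ -7.8362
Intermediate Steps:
H = 409 (H = -1098 + 1507 = 409)
c = -3205
c/H = -3205/409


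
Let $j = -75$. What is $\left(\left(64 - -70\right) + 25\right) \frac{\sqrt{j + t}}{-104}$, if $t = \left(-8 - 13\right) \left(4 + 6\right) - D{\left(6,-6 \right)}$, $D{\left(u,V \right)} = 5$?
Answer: $- \frac{159 i \sqrt{290}}{104} \approx - 26.035 i$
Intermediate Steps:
$t = -215$ ($t = \left(-8 - 13\right) \left(4 + 6\right) - 5 = \left(-21\right) 10 - 5 = -210 - 5 = -215$)
$\left(\left(64 - -70\right) + 25\right) \frac{\sqrt{j + t}}{-104} = \left(\left(64 - -70\right) + 25\right) \frac{\sqrt{-75 - 215}}{-104} = \left(\left(64 + 70\right) + 25\right) \sqrt{-290} \left(- \frac{1}{104}\right) = \left(134 + 25\right) i \sqrt{290} \left(- \frac{1}{104}\right) = 159 \left(- \frac{i \sqrt{290}}{104}\right) = - \frac{159 i \sqrt{290}}{104}$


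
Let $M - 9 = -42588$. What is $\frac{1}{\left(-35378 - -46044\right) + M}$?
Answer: $- \frac{1}{31913} \approx -3.1335 \cdot 10^{-5}$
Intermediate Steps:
$M = -42579$ ($M = 9 - 42588 = -42579$)
$\frac{1}{\left(-35378 - -46044\right) + M} = \frac{1}{\left(-35378 - -46044\right) - 42579} = \frac{1}{\left(-35378 + 46044\right) - 42579} = \frac{1}{10666 - 42579} = \frac{1}{-31913} = - \frac{1}{31913}$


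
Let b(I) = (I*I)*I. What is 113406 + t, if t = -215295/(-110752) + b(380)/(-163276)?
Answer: 511173736605133/4520785888 ≈ 1.1307e+5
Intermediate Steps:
b(I) = I**3 (b(I) = I**2*I = I**3)
t = -1510507809395/4520785888 (t = -215295/(-110752) + 380**3/(-163276) = -215295*(-1/110752) + 54872000*(-1/163276) = 215295/110752 - 13718000/40819 = -1510507809395/4520785888 ≈ -334.13)
113406 + t = 113406 - 1510507809395/4520785888 = 511173736605133/4520785888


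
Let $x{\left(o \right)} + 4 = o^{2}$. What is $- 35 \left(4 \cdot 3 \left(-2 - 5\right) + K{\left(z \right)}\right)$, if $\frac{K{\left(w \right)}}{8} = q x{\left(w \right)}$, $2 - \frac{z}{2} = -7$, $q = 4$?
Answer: $-355460$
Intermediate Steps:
$z = 18$ ($z = 4 - -14 = 4 + 14 = 18$)
$x{\left(o \right)} = -4 + o^{2}$
$K{\left(w \right)} = -128 + 32 w^{2}$ ($K{\left(w \right)} = 8 \cdot 4 \left(-4 + w^{2}\right) = 8 \left(-16 + 4 w^{2}\right) = -128 + 32 w^{2}$)
$- 35 \left(4 \cdot 3 \left(-2 - 5\right) + K{\left(z \right)}\right) = - 35 \left(4 \cdot 3 \left(-2 - 5\right) - \left(128 - 32 \cdot 18^{2}\right)\right) = - 35 \left(12 \left(-7\right) + \left(-128 + 32 \cdot 324\right)\right) = - 35 \left(-84 + \left(-128 + 10368\right)\right) = - 35 \left(-84 + 10240\right) = \left(-35\right) 10156 = -355460$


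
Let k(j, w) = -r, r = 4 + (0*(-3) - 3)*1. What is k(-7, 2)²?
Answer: 1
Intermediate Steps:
r = 1 (r = 4 + (0 - 3)*1 = 4 - 3*1 = 4 - 3 = 1)
k(j, w) = -1 (k(j, w) = -1*1 = -1)
k(-7, 2)² = (-1)² = 1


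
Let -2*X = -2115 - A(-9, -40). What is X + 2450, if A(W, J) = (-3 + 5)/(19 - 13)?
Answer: 10523/3 ≈ 3507.7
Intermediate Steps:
A(W, J) = 1/3 (A(W, J) = 2/6 = 2*(1/6) = 1/3)
X = 3173/3 (X = -(-2115 - 1*1/3)/2 = -(-2115 - 1/3)/2 = -1/2*(-6346/3) = 3173/3 ≈ 1057.7)
X + 2450 = 3173/3 + 2450 = 10523/3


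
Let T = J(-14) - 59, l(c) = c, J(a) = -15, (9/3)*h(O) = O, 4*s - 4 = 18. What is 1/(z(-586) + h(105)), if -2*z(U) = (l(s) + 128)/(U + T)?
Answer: 880/30889 ≈ 0.028489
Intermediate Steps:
s = 11/2 (s = 1 + (1/4)*18 = 1 + 9/2 = 11/2 ≈ 5.5000)
h(O) = O/3
T = -74 (T = -15 - 59 = -74)
z(U) = -267/(4*(-74 + U)) (z(U) = -(11/2 + 128)/(2*(U - 74)) = -267/(4*(-74 + U)))
1/(z(-586) + h(105)) = 1/(-267/(-296 + 4*(-586)) + (1/3)*105) = 1/(-267/(-296 - 2344) + 35) = 1/(-267/(-2640) + 35) = 1/(-267*(-1/2640) + 35) = 1/(89/880 + 35) = 1/(30889/880) = 880/30889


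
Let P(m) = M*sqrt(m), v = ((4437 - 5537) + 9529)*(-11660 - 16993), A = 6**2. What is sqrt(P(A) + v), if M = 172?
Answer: I*sqrt(241515105) ≈ 15541.0*I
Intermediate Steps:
A = 36
v = -241516137 (v = (-1100 + 9529)*(-28653) = 8429*(-28653) = -241516137)
P(m) = 172*sqrt(m)
sqrt(P(A) + v) = sqrt(172*sqrt(36) - 241516137) = sqrt(172*6 - 241516137) = sqrt(1032 - 241516137) = sqrt(-241515105) = I*sqrt(241515105)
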